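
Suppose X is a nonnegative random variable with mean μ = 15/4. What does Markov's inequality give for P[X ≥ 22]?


μ = E[X] = 15/4, a = 22.
Markov: P[X ≥ 22] ≤ μ/a = (15/4)/22 = 15/88.
Numerically: ≈ 0.17045.
(Since a = 22 > μ = 3.75000, the bound 15/88 is < 1 and informative.)

P[X ≥ 22] ≤ 15/88 ≈ 0.17045.


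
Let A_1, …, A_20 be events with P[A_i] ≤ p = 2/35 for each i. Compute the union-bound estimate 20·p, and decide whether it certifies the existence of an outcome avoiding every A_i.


Union bound: P[∪_{i=1}^{20} A_i] ≤ Σ_i P[A_i] ≤ 20·p = 20·(2/35) = 8/7.
Numerically: 8/7 ≈ 1.1429.
Is 8/7 < 1? NO.
Since the bound 8/7 is ≥ 1, the union bound is uninformative here; it does NOT by itself certify existence.

20·p = 8/7 ≈ 1.1429; existence NOT certified by the union bound.


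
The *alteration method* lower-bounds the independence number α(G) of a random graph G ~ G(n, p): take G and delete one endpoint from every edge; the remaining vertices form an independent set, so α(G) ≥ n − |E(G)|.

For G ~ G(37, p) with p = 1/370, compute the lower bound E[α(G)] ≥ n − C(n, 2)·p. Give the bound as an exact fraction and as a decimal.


E[|E(G)|] = C(37, 2)·p = 666 · (1/370) = 9/5.
E[α(G)] ≥ n − E[|E(G)|] = 37 − 9/5 = 176/5.
Numerically: ≈ 35.200.
(This is only a lower bound; the true E[α(G)] may be larger.)

E[α(G)] ≥ 176/5 ≈ 35.200.


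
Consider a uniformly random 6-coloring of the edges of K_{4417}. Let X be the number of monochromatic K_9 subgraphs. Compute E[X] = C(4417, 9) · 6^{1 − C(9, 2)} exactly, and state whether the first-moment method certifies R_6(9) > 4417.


E[X] = C(4417, 9) · 6^{1 − 36} = 1749208766098544225331185560 · 6^{−35} = 1749208766098544225331185560/1719070799748422591028658176.
As a reduced fraction: E[X] = 218651095762318028166398195/214883849968552823878582272 ≈ 1.0175315.
Is E[X] < 1? NO.
Since E[X] ≥ 1, the first-moment bound is inconclusive at n = 4417; it does NOT by itself certify R_6(9) > 4417.

E[X] = 218651095762318028166398195/214883849968552823878582272 ≈ 1.0175315; E[X] ≥ 1; first-moment method inconclusive here.


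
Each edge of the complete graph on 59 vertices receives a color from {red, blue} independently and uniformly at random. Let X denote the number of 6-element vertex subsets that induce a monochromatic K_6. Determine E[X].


Let X = Σ_S X_S over the C(59, 6) = 45057474 subsets S of size 6, where X_S = 1 if the K_6 on S is monochromatic.
For a fixed S, the K_6 on S has C(6, 2) = 15 edges. P[all 15 edges red] = (1/2)^15, and likewise for blue, so P[monochromatic] = 2·(1/2)^15 = 2^{1 − 15} = 1/16384.
By linearity of expectation: E[X] = C(59, 6) · 2^{1 − 15} = 45057474 · 1/16384 = 22528737/8192.
Numerically: E[X] ≈ 2750.0900.

E[X] = C(59,6)·2^(1−C(6,2)) = 22528737/8192 ≈ 2750.0900.


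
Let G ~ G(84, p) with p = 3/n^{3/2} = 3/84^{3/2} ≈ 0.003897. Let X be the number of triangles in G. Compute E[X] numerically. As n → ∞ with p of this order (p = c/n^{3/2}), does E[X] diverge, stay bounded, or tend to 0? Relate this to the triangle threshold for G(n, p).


Number of potential triangles: C(84, 3) = 95284.
Each occurs with probability p³ ≈ (0.003897)³ ≈ 5.917074e-08.
By linearity: E[X] = C(84, 3)·p³ ≈ 95284 · 5.917074e-08 ≈ 0.0056.
Since α = 3/2 > 1, p = c/n^{3/2} = o(1/n) is below the triangle threshold p ~ 1/n. Asymptotically E[X] ~ (c³/6)·n^{3(1−α)} = (3³/6)·n^{-1.5} → 0, so by Markov's inequality G has no triangles w.h.p.

E[X] ≈ 0.0056; in regime p = Θ(1/n^{3/2}) E[X] tends to 0 (below the triangle threshold p ~ 1/n).


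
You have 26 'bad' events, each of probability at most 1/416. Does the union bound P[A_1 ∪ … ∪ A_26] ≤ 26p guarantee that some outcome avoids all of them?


Union bound: P[∪_{i=1}^{26} A_i] ≤ Σ_i P[A_i] ≤ 26·p = 26·(1/416) = 1/16.
Numerically: 1/16 ≈ 0.06250.
Is 1/16 < 1? YES.
Since P[∪ A_i] ≤ 1/16 < 1, the complement has P[∩ A_i^c] ≥ 1 − 1/16 = 15/16 > 0, so some outcome avoids every A_i.

26·p = 1/16 ≈ 0.06250; existence CERTIFIED by the union bound.


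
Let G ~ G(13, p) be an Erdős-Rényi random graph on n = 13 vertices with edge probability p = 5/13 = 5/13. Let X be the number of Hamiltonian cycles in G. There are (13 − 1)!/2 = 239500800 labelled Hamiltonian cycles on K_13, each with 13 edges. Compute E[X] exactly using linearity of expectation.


K_13 has (13 − 1)!/2 = 239500800 labelled Hamiltonian cycles.
For each such Hamiltonian cycle H, let X_H = 1 if all 13 edges of H are present in G. Then P[X_H = 1] = p^{13} = (5/13)^{13} = 1220703125/302875106592253.
Summing the indicators: E[X] = Σ_H E[X_H] = 239500800 · p^{13} = 239500800 · 1220703125/302875106592253 = 292359375000000000/302875106592253.
Numerically: E[X] ≈ 965.28.

E[X] = 239500800 · (5/13)^{13} = 292359375000000000/302875106592253 ≈ 965.28.


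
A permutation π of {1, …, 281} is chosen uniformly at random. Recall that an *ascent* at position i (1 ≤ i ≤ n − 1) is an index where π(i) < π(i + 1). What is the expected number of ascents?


Write X = Σ X_I over i = 1, …, 280, with X_I the indicator of one ascent.
There are 280 indicators.
For each fixed i, the pair (π(i), π(i+1)) is a uniformly random ordered pair of distinct values from {1, …, 281}; by symmetry P[π(i) < π(i+1)] = 1/2.
By linearity: E[X] = 280 · (1/2) = (281 − 1) · (1/2) = 140 ≈ 140.0000.

E[X] = 140 = 140.0000.


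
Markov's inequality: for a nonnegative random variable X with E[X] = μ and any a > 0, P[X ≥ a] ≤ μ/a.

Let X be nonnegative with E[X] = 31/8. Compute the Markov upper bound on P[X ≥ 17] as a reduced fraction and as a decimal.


μ = E[X] = 31/8, a = 17.
Markov: P[X ≥ 17] ≤ μ/a = (31/8)/17 = 31/136.
Numerically: ≈ 0.227941.
(Since a = 17 > μ = 3.875000, the bound 31/136 is < 1 and informative.)

P[X ≥ 17] ≤ 31/136 ≈ 0.227941.


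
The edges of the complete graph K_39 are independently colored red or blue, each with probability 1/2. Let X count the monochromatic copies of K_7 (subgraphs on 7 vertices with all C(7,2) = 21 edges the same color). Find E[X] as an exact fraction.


Let X = Σ_S X_S over the C(39, 7) = 15380937 subsets S of size 7, where X_S = 1 if the K_7 on S is monochromatic.
For a fixed S, the K_7 on S has C(7, 2) = 21 edges. P[all 21 edges red] = (1/2)^21, and likewise for blue, so P[monochromatic] = 2·(1/2)^21 = 2^{1 − 21} = 1/1048576.
By linearity: E[X] = C(39, 7) · 2^{1 − 21} = 15380937 · 1/1048576 = 15380937/1048576.
Numerically: E[X] ≈ 14.668405.

E[X] = C(39,7)·2^(1−C(7,2)) = 15380937/1048576 ≈ 14.668405.


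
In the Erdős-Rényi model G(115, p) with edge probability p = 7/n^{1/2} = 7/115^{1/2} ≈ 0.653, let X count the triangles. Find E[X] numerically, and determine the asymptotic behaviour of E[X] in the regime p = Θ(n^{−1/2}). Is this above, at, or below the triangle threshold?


Number of potential triangles: C(115, 3) = 246905.
Each occurs with probability p³ ≈ (0.653)³ ≈ 2.78130e-01.
By linearity: E[X] = C(115, 3)·p³ ≈ 246905 · 2.78130e-01 ≈ 68671.612.
Since α = 1/2 < 1, p = c/n^{1/2} ≫ 1/n is above the triangle threshold p ~ 1/n. Asymptotically E[X] ~ (c³/6)·n^{3(1−α)} = (7³/6)·n^{1.5} → ∞; triangles are abundant w.h.p.

E[X] ≈ 68671.612; in regime p = Θ(1/n^{1/2}) E[X] diverges (above the triangle threshold p ~ 1/n).


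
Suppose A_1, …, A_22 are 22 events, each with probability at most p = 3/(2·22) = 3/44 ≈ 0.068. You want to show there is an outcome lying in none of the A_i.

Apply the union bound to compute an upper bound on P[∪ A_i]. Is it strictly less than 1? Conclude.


Union bound: P[∪_{i=1}^{22} A_i] ≤ Σ_i P[A_i] ≤ 22·p = 22·(3/44) = 3/2.
Numerically: 3/2 ≈ 1.500.
Is 3/2 < 1? NO.
Since the bound 3/2 is ≥ 1, the union bound is uninformative here; it does NOT by itself certify existence.

22·p = 3/2 ≈ 1.500; existence NOT certified by the union bound.


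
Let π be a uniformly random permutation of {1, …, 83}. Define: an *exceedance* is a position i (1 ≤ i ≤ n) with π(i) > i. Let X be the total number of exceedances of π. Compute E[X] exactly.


Write X = Σ_{i=1}^{83} X_i, where X_i = 1_{π(i) > i}.
For each fixed i, π(i) is uniform over {1, …, 83} (marginal of a uniform permutation), so P[π(i) > i] = (n − i)/n. Summing: Σ_{i=1}^{83} (n − i)/n = (0 + 1 + … + 82)/83 = 83(83 − 1)/(2·83) = (83 − 1)/2.
Hence E[X] = Σ_{i=1}^{83} (83 − i)/83 = 41 ≈ 41.0000.

E[X] = 41 = 41.0000.


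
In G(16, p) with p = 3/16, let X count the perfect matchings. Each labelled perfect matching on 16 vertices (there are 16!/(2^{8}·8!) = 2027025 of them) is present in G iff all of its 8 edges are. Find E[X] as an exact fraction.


K_16 has 16!/(2^{8}·8!) = 2027025 labelled perfect matchings.
For each such perfect matching H, let X_H = 1 if all 8 edges of H are present in G. Then P[X_H = 1] = p^{8} = (3/16)^{8} = 6561/4294967296.
By linearity: E[X] = Σ_H E[X_H] = 2027025 · p^{8} = 2027025 · 6561/4294967296 = 13299311025/4294967296.
Numerically: E[X] ≈ 3.1.

E[X] = 2027025 · (3/16)^{8} = 13299311025/4294967296 ≈ 3.1.


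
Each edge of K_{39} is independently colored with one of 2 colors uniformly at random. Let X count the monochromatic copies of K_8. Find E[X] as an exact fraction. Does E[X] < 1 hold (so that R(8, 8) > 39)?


E[X] = C(39, 8) · 2^{1 − 28} = 61523748 · 2^{−27} = 61523748/134217728.
As a reduced fraction: E[X] = 15380937/33554432 ≈ 0.45839.
Is E[X] < 1? YES.
Since E[X] < 1, there exists a 2-coloring of K_{39} with no monochromatic K_8; hence R(8, 8) > 39.

E[X] = 15380937/33554432 ≈ 0.45839; E[X] < 1, so R(8, 8) > 39.


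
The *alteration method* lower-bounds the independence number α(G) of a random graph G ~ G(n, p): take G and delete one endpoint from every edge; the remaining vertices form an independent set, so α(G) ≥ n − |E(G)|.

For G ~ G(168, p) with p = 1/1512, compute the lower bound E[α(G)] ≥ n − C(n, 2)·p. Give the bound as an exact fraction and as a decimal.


E[|E(G)|] = C(168, 2)·p = 14028 · (1/1512) = 167/18.
E[α(G)] ≥ n − E[|E(G)|] = 168 − 167/18 = 2857/18.
Numerically: ≈ 158.722.
(This is only a lower bound; the true E[α(G)] may be larger.)

E[α(G)] ≥ 2857/18 ≈ 158.722.


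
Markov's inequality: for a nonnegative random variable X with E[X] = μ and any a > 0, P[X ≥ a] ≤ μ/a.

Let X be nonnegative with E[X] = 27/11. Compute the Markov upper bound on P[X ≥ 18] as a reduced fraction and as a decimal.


μ = E[X] = 27/11, a = 18.
Markov: P[X ≥ 18] ≤ μ/a = (27/11)/18 = 3/22.
Numerically: ≈ 0.13636.
(Since a = 18 > μ = 2.45455, the bound 3/22 is < 1 and informative.)

P[X ≥ 18] ≤ 3/22 ≈ 0.13636.


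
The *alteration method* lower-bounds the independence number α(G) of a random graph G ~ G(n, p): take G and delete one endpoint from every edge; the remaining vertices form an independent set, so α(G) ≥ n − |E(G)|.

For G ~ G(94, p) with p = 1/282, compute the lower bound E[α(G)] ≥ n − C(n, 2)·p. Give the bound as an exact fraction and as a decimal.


E[|E(G)|] = C(94, 2)·p = 4371 · (1/282) = 31/2.
E[α(G)] ≥ n − E[|E(G)|] = 94 − 31/2 = 157/2.
Numerically: ≈ 78.50000.
(This is only a lower bound; the true E[α(G)] may be larger.)

E[α(G)] ≥ 157/2 ≈ 78.50000.


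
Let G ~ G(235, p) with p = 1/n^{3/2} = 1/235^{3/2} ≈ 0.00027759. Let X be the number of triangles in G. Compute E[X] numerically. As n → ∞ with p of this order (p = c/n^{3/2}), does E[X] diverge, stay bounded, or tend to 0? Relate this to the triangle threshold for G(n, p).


Number of potential triangles: C(235, 3) = 2135445.
Each occurs with probability p³ ≈ (0.00027759)³ ≈ 2.1389204e-11.
By linearity: E[X] = C(235, 3)·p³ ≈ 2135445 · 2.1389204e-11 ≈ 0.00005.
Since α = 3/2 > 1, p = c/n^{3/2} = o(1/n) is below the triangle threshold p ~ 1/n. Asymptotically E[X] ~ (c³/6)·n^{3(1−α)} = (1³/6)·n^{-1.5} → 0, so by Markov's inequality G has no triangles w.h.p.

E[X] ≈ 0.00005; in regime p = Θ(1/n^{3/2}) E[X] tends to 0 (below the triangle threshold p ~ 1/n).


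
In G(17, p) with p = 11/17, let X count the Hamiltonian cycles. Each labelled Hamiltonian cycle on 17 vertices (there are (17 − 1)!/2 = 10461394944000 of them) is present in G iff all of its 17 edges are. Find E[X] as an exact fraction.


K_17 has (17 − 1)!/2 = 10461394944000 labelled Hamiltonian cycles.
For each such Hamiltonian cycle H, let X_H = 1 if all 17 edges of H are present in G. Then P[X_H = 1] = p^{17} = (11/17)^{17} = 505447028499293771/827240261886336764177.
Summing the indicators: E[X] = Σ_H E[X_H] = 10461394944000 · p^{17} = 10461394944000 · 505447028499293771/827240261886336764177 = 5287680988402335763510093824000/827240261886336764177.
Numerically: E[X] ≈ 6.39e+09.

E[X] = 10461394944000 · (11/17)^{17} = 5287680988402335763510093824000/827240261886336764177 ≈ 6.39e+09.


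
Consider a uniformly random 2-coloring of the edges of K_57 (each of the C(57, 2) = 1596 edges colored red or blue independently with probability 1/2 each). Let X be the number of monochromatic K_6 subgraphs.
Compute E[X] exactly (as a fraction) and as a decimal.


Let X = Σ_S X_S over the C(57, 6) = 36288252 subsets S of size 6, where X_S = 1 if the K_6 on S is monochromatic.
For a fixed S, the K_6 on S has C(6, 2) = 15 edges. P[all 15 edges red] = (1/2)^15, and likewise for blue, so P[monochromatic] = 2·(1/2)^15 = 2^{1 − 15} = 1/16384.
Summing: E[X] = C(57, 6) · 2^{1 − 15} = 36288252 · 1/16384 = 9072063/4096.
Numerically: E[X] ≈ 2214.85913.

E[X] = C(57,6)·2^(1−C(6,2)) = 9072063/4096 ≈ 2214.85913.


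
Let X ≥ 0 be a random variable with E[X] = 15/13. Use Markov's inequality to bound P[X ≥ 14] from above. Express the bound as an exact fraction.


μ = E[X] = 15/13, a = 14.
Markov: P[X ≥ 14] ≤ μ/a = (15/13)/14 = 15/182.
Numerically: ≈ 0.08242.
(Since a = 14 > μ = 1.15385, the bound 15/182 is < 1 and informative.)

P[X ≥ 14] ≤ 15/182 ≈ 0.08242.


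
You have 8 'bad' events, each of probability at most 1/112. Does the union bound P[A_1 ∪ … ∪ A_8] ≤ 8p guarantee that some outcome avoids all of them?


Union bound: P[∪_{i=1}^{8} A_i] ≤ Σ_i P[A_i] ≤ 8·p = 8·(1/112) = 1/14.
Numerically: 1/14 ≈ 0.071.
Is 1/14 < 1? YES.
Since P[∪ A_i] ≤ 1/14 < 1, the complement has P[∩ A_i^c] ≥ 1 − 1/14 = 13/14 > 0, so some outcome avoids every A_i.

8·p = 1/14 ≈ 0.071; existence CERTIFIED by the union bound.


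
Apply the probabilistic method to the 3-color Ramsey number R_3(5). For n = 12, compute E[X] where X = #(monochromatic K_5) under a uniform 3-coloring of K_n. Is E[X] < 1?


E[X] = C(12, 5) · 3^{1 − 10} = 792 · 3^{−9} = 792/19683.
As a reduced fraction: E[X] = 88/2187 ≈ 0.0402378.
Is E[X] < 1? YES.
Since E[X] < 1, there exists a 3-coloring of K_{12} with no monochromatic K_5; hence R_3(5) > 12.

E[X] = 88/2187 ≈ 0.0402378; E[X] < 1, so R_3(5) > 12.


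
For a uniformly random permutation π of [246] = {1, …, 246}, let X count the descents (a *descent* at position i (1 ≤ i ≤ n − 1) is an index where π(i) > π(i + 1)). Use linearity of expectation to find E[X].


Write X = Σ X_I over i = 1, …, 245, with X_I the indicator of one descent.
There are 245 indicators.
For each fixed i, the pair (π(i), π(i+1)) is a uniformly random ordered pair of distinct values from {1, …, 246}; by symmetry P[π(i) > π(i+1)] = 1/2.
By linearity: E[X] = 245 · (1/2) = (246 − 1) · (1/2) = 245/2 ≈ 122.5000.

E[X] = 245/2 = 122.5000.


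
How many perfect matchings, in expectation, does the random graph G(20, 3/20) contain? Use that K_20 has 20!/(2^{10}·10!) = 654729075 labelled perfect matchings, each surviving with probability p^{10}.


K_20 has 20!/(2^{10}·10!) = 654729075 labelled perfect matchings.
For each such perfect matching H, let X_H = 1 if all 10 edges of H are present in G. Then P[X_H = 1] = p^{10} = (3/20)^{10} = 59049/10240000000000.
Summing the indicators: E[X] = Σ_H E[X_H] = 654729075 · p^{10} = 654729075 · 59049/10240000000000 = 1546443885987/409600000000.
Numerically: E[X] ≈ 3.775.

E[X] = 654729075 · (3/20)^{10} = 1546443885987/409600000000 ≈ 3.775.


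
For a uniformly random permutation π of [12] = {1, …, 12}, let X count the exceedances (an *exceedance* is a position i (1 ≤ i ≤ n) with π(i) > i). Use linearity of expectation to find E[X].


Write X = Σ_{i=1}^{12} X_i, where X_i = 1_{π(i) > i}.
For each fixed i, π(i) is uniform over {1, …, 12} (marginal of a uniform permutation), so P[π(i) > i] = (n − i)/n. Summing: Σ_{i=1}^{12} (n − i)/n = (0 + 1 + … + 11)/12 = 12(12 − 1)/(2·12) = (12 − 1)/2.
Hence E[X] = Σ_{i=1}^{12} (12 − i)/12 = 11/2 ≈ 5.500000.

E[X] = 11/2 = 5.500000.


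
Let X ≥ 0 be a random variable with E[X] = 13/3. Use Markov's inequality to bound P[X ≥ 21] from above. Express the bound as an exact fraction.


μ = E[X] = 13/3, a = 21.
Markov: P[X ≥ 21] ≤ μ/a = (13/3)/21 = 13/63.
Numerically: ≈ 0.2063.
(Since a = 21 > μ = 4.3333, the bound 13/63 is < 1 and informative.)

P[X ≥ 21] ≤ 13/63 ≈ 0.2063.


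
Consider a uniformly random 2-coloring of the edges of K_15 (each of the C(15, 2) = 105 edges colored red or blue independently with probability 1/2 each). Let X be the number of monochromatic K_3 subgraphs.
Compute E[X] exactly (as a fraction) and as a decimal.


Let X = Σ_S X_S over the C(15, 3) = 455 subsets S of size 3, where X_S = 1 if the K_3 on S is monochromatic.
For a fixed S, the K_3 on S has C(3, 2) = 3 edges. P[all 3 edges red] = (1/2)^3, and likewise for blue, so P[monochromatic] = 2·(1/2)^3 = 2^{1 − 3} = 1/4.
By linearity: E[X] = C(15, 3) · 2^{1 − 3} = 455 · 1/4 = 455/4.
Numerically: E[X] ≈ 113.750000.

E[X] = C(15,3)·2^(1−C(3,2)) = 455/4 ≈ 113.750000.


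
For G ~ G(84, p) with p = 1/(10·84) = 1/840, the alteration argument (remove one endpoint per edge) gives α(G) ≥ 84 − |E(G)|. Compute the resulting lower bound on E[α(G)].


E[|E(G)|] = C(84, 2)·p = 3486 · (1/840) = 83/20.
E[α(G)] ≥ n − E[|E(G)|] = 84 − 83/20 = 1597/20.
Numerically: ≈ 79.850.
(This is only a lower bound; the true E[α(G)] may be larger.)

E[α(G)] ≥ 1597/20 ≈ 79.850.


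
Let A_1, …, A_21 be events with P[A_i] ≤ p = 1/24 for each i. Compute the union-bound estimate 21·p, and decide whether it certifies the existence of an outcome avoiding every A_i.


Union bound: P[∪_{i=1}^{21} A_i] ≤ Σ_i P[A_i] ≤ 21·p = 21·(1/24) = 7/8.
Numerically: 7/8 ≈ 0.875.
Is 7/8 < 1? YES.
Since P[∪ A_i] ≤ 7/8 < 1, the complement has P[∩ A_i^c] ≥ 1 − 7/8 = 1/8 > 0, so some outcome avoids every A_i.

21·p = 7/8 ≈ 0.875; existence CERTIFIED by the union bound.


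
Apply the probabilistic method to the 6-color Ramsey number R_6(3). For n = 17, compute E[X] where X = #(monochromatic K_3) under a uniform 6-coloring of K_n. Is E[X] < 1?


E[X] = C(17, 3) · 6^{1 − 3} = 680 · 6^{−2} = 680/36.
As a reduced fraction: E[X] = 170/9 ≈ 18.889.
Is E[X] < 1? NO.
Since E[X] ≥ 1, the first-moment bound is inconclusive at n = 17; it does NOT by itself certify R_6(3) > 17.

E[X] = 170/9 ≈ 18.889; E[X] ≥ 1; first-moment method inconclusive here.


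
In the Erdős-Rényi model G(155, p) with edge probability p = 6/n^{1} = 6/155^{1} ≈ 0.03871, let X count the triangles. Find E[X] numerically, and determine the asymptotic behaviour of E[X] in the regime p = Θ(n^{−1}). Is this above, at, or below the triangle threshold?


Number of potential triangles: C(155, 3) = 608685.
Each occurs with probability p³ ≈ (0.03871)³ ≈ 5.8004095e-05.
By linearity: E[X] = C(155, 3)·p³ ≈ 608685 · 5.8004095e-05 ≈ 35.30622.
Here α = 1, so p = 6/n is exactly at the triangle threshold p ~ 1/n. Asymptotically E[X] → c³/6 = 6³/6 = 36 ≈ 36.00000, a bounded constant. In this regime the triangle count is asymptotically Poisson(c³/6).

E[X] ≈ 35.30622; in regime p = Θ(1/n^{1}) E[X] stays bounded (at the triangle threshold p ~ 1/n).


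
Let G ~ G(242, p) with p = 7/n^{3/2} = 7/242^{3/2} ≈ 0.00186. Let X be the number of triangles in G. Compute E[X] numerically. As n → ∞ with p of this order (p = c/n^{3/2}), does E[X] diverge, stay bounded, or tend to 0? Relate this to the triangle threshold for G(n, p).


Number of potential triangles: C(242, 3) = 2332880.
Each occurs with probability p³ ≈ (0.00186)³ ≈ 6.42873e-09.
By linearity: E[X] = C(242, 3)·p³ ≈ 2332880 · 6.42873e-09 ≈ 0.015.
Since α = 3/2 > 1, p = c/n^{3/2} = o(1/n) is below the triangle threshold p ~ 1/n. Asymptotically E[X] ~ (c³/6)·n^{3(1−α)} = (7³/6)·n^{-1.5} → 0, so by Markov's inequality G has no triangles w.h.p.

E[X] ≈ 0.015; in regime p = Θ(1/n^{3/2}) E[X] tends to 0 (below the triangle threshold p ~ 1/n).


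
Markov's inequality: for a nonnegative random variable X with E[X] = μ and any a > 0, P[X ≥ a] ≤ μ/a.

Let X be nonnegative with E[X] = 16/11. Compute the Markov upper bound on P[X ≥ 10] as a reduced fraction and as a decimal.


μ = E[X] = 16/11, a = 10.
Markov: P[X ≥ 10] ≤ μ/a = (16/11)/10 = 8/55.
Numerically: ≈ 0.145.
(Since a = 10 > μ = 1.455, the bound 8/55 is < 1 and informative.)

P[X ≥ 10] ≤ 8/55 ≈ 0.145.


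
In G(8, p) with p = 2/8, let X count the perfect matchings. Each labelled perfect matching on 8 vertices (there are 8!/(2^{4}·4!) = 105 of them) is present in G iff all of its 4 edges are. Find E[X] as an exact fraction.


K_8 has 8!/(2^{4}·4!) = 105 labelled perfect matchings.
For each such perfect matching H, let X_H = 1 if all 4 edges of H are present in G. Then P[X_H = 1] = p^{4} = (1/4)^{4} = 1/256.
Summing the indicators: E[X] = Σ_H E[X_H] = 105 · p^{4} = 105 · 1/256 = 105/256.
Numerically: E[X] ≈ 0.410156.

E[X] = 105 · (1/4)^{4} = 105/256 ≈ 0.410156.


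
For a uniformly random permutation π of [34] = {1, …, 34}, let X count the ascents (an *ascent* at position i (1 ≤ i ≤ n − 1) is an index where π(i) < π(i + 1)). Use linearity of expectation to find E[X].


Write X = Σ X_I over i = 1, …, 33, with X_I the indicator of one ascent.
There are 33 indicators.
For each fixed i, the pair (π(i), π(i+1)) is a uniformly random ordered pair of distinct values from {1, …, 34}; by symmetry P[π(i) < π(i+1)] = 1/2.
By linearity: E[X] = 33 · (1/2) = (34 − 1) · (1/2) = 33/2 ≈ 16.500.

E[X] = 33/2 = 16.500.


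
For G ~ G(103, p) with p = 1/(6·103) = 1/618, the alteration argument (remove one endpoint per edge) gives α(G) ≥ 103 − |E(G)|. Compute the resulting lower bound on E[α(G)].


E[|E(G)|] = C(103, 2)·p = 5253 · (1/618) = 17/2.
E[α(G)] ≥ n − E[|E(G)|] = 103 − 17/2 = 189/2.
Numerically: ≈ 94.50000.
(This is only a lower bound; the true E[α(G)] may be larger.)

E[α(G)] ≥ 189/2 ≈ 94.50000.


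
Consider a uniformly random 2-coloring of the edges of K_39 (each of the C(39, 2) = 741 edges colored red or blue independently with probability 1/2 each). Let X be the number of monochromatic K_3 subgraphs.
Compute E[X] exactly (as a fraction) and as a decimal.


Let X = Σ_S X_S over the C(39, 3) = 9139 subsets S of size 3, where X_S = 1 if the K_3 on S is monochromatic.
For a fixed S, the K_3 on S has C(3, 2) = 3 edges. P[all 3 edges red] = (1/2)^3, and likewise for blue, so P[monochromatic] = 2·(1/2)^3 = 2^{1 − 3} = 1/4.
By linearity of expectation: E[X] = C(39, 3) · 2^{1 − 3} = 9139 · 1/4 = 9139/4.
Numerically: E[X] ≈ 2284.750000.

E[X] = C(39,3)·2^(1−C(3,2)) = 9139/4 ≈ 2284.750000.


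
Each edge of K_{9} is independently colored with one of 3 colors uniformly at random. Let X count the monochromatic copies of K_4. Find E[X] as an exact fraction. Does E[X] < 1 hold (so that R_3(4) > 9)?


E[X] = C(9, 4) · 3^{1 − 6} = 126 · 3^{−5} = 126/243.
As a reduced fraction: E[X] = 14/27 ≈ 0.51852.
Is E[X] < 1? YES.
Since E[X] < 1, there exists a 3-coloring of K_{9} with no monochromatic K_4; hence R_3(4) > 9.

E[X] = 14/27 ≈ 0.51852; E[X] < 1, so R_3(4) > 9.


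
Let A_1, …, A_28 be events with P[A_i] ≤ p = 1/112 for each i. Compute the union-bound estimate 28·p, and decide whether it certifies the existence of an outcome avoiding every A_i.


Union bound: P[∪_{i=1}^{28} A_i] ≤ Σ_i P[A_i] ≤ 28·p = 28·(1/112) = 1/4.
Numerically: 1/4 ≈ 0.250000.
Is 1/4 < 1? YES.
Since P[∪ A_i] ≤ 1/4 < 1, the complement has P[∩ A_i^c] ≥ 1 − 1/4 = 3/4 > 0, so some outcome avoids every A_i.

28·p = 1/4 ≈ 0.250000; existence CERTIFIED by the union bound.


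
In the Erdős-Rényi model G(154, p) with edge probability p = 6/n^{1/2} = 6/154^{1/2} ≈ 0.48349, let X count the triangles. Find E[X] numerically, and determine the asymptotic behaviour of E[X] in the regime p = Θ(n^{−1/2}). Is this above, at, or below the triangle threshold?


Number of potential triangles: C(154, 3) = 596904.
Each occurs with probability p³ ≈ (0.48349)³ ≈ 1.1302452e-01.
By linearity: E[X] = C(154, 3)·p³ ≈ 596904 · 1.1302452e-01 ≈ 67464.78786.
Since α = 1/2 < 1, p = c/n^{1/2} ≫ 1/n is above the triangle threshold p ~ 1/n. Asymptotically E[X] ~ (c³/6)·n^{3(1−α)} = (6³/6)·n^{1.5} → ∞; triangles are abundant w.h.p.

E[X] ≈ 67464.78786; in regime p = Θ(1/n^{1/2}) E[X] diverges (above the triangle threshold p ~ 1/n).


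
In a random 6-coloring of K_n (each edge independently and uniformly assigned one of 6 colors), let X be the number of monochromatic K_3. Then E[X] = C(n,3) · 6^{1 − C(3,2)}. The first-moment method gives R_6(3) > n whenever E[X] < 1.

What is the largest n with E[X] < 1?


We need C(n, 3) · 6^{1 − 3} < 1, i.e. C(n, 3) < 6^{3 − 1} = 36.
Check values of n near the boundary:
  n = 3: C(3, 3) = 1; 1 < 36? YES
  n = 4: C(4, 3) = 4; 4 < 36? YES
  n = 5: C(5, 3) = 10; 10 < 36? YES
  n = 6: C(6, 3) = 20; 20 < 36? YES
  n = 7: C(7, 3) = 35; 35 < 36? YES
  n = 8: C(8, 3) = 56; 56 < 36? NO
  n = 9: C(9, 3) = 84; 84 < 36? NO
The largest n with C(n, 3) < 36 is n = 7 (where E[X] = 35/36 ≈ 0.972). Hence R_6(3) > 7, i.e. R_6(3) ≥ 8.

Largest n = 7; hence R_6(3) > 7.


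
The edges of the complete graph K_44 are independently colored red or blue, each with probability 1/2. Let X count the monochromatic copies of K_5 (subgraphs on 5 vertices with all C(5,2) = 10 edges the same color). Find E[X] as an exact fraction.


Let X = Σ_S X_S over the C(44, 5) = 1086008 subsets S of size 5, where X_S = 1 if the K_5 on S is monochromatic.
For a fixed S, the K_5 on S has C(5, 2) = 10 edges. P[all 10 edges red] = (1/2)^10, and likewise for blue, so P[monochromatic] = 2·(1/2)^10 = 2^{1 − 10} = 1/512.
By linearity of expectation: E[X] = C(44, 5) · 2^{1 − 10} = 1086008 · 1/512 = 135751/64.
Numerically: E[X] ≈ 2121.1094.

E[X] = C(44,5)·2^(1−C(5,2)) = 135751/64 ≈ 2121.1094.


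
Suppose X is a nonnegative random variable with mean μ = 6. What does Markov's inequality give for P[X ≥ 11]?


μ = E[X] = 6, a = 11.
Markov: P[X ≥ 11] ≤ μ/a = (6)/11 = 6/11.
Numerically: ≈ 0.5455.
(Since a = 11 > μ = 6.0000, the bound 6/11 is < 1 and informative.)

P[X ≥ 11] ≤ 6/11 ≈ 0.5455.


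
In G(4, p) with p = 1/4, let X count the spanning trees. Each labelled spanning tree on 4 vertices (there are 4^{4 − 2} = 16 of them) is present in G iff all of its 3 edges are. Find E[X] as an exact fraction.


K_4 has 4^{4 − 2} = 16 labelled spanning trees.
For each such spanning tree H, let X_H = 1 if all 3 edges of H are present in G. Then P[X_H = 1] = p^{3} = (1/4)^{3} = 1/64.
By linearity: E[X] = Σ_H E[X_H] = 16 · p^{3} = 16 · 1/64 = 1/4.
Numerically: E[X] ≈ 0.25.

E[X] = 16 · (1/4)^{3} = 1/4 ≈ 0.25.


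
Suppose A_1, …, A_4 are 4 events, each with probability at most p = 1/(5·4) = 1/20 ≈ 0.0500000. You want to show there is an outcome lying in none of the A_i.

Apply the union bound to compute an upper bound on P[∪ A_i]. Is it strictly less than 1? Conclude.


Union bound: P[∪_{i=1}^{4} A_i] ≤ Σ_i P[A_i] ≤ 4·p = 4·(1/20) = 1/5.
Numerically: 1/5 ≈ 0.2000000.
Is 1/5 < 1? YES.
Since P[∪ A_i] ≤ 1/5 < 1, the complement has P[∩ A_i^c] ≥ 1 − 1/5 = 4/5 > 0, so some outcome avoids every A_i.

4·p = 1/5 ≈ 0.2000000; existence CERTIFIED by the union bound.


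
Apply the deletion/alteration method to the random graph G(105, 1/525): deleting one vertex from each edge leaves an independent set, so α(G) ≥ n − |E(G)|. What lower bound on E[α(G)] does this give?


E[|E(G)|] = C(105, 2)·p = 5460 · (1/525) = 52/5.
E[α(G)] ≥ n − E[|E(G)|] = 105 − 52/5 = 473/5.
Numerically: ≈ 94.600.
(This is only a lower bound; the true E[α(G)] may be larger.)

E[α(G)] ≥ 473/5 ≈ 94.600.


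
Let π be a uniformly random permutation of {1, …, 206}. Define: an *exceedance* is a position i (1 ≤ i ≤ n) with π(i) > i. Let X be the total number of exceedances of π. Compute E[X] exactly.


Write X = Σ_{i=1}^{206} X_i, where X_i = 1_{π(i) > i}.
For each fixed i, π(i) is uniform over {1, …, 206} (marginal of a uniform permutation), so P[π(i) > i] = (n − i)/n. Summing: Σ_{i=1}^{206} (n − i)/n = (0 + 1 + … + 205)/206 = 206(206 − 1)/(2·206) = (206 − 1)/2.
Hence E[X] = Σ_{i=1}^{206} (206 − i)/206 = 205/2 ≈ 102.500.

E[X] = 205/2 = 102.500.


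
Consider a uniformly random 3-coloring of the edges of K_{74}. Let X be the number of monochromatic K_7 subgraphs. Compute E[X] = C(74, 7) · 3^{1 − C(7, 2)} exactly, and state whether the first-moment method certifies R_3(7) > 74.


E[X] = C(74, 7) · 3^{1 − 21} = 1799579064 · 3^{−20} = 1799579064/3486784401.
As a reduced fraction: E[X] = 599859688/1162261467 ≈ 0.516114.
Is E[X] < 1? YES.
Since E[X] < 1, there exists a 3-coloring of K_{74} with no monochromatic K_7; hence R_3(7) > 74.

E[X] = 599859688/1162261467 ≈ 0.516114; E[X] < 1, so R_3(7) > 74.


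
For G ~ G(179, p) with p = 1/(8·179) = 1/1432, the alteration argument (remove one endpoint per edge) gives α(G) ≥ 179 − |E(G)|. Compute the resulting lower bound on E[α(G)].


E[|E(G)|] = C(179, 2)·p = 15931 · (1/1432) = 89/8.
E[α(G)] ≥ n − E[|E(G)|] = 179 − 89/8 = 1343/8.
Numerically: ≈ 167.87500.
(This is only a lower bound; the true E[α(G)] may be larger.)

E[α(G)] ≥ 1343/8 ≈ 167.87500.


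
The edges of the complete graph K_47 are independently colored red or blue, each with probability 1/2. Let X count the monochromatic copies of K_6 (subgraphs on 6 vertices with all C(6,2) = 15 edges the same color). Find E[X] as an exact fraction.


Let X = Σ_S X_S over the C(47, 6) = 10737573 subsets S of size 6, where X_S = 1 if the K_6 on S is monochromatic.
For a fixed S, the K_6 on S has C(6, 2) = 15 edges. P[all 15 edges red] = (1/2)^15, and likewise for blue, so P[monochromatic] = 2·(1/2)^15 = 2^{1 − 15} = 1/16384.
By linearity of expectation: E[X] = C(47, 6) · 2^{1 − 15} = 10737573 · 1/16384 = 10737573/16384.
Numerically: E[X] ≈ 655.369446.

E[X] = C(47,6)·2^(1−C(6,2)) = 10737573/16384 ≈ 655.369446.


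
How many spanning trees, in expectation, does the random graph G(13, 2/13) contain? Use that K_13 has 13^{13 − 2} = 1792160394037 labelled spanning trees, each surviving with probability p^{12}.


K_13 has 13^{13 − 2} = 1792160394037 labelled spanning trees.
For each such spanning tree H, let X_H = 1 if all 12 edges of H are present in G. Then P[X_H = 1] = p^{12} = (2/13)^{12} = 4096/23298085122481.
Summing the indicators: E[X] = Σ_H E[X_H] = 1792160394037 · p^{12} = 1792160394037 · 4096/23298085122481 = 4096/13.
Numerically: E[X] ≈ 315.08.

E[X] = 1792160394037 · (2/13)^{12} = 4096/13 ≈ 315.08.


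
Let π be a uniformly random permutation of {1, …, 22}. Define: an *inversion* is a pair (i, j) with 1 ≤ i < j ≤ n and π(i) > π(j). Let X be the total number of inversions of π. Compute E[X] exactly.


Write X = Σ X_I over the C(22, 2) = 231 pairs i < j, with X_I the indicator of one inversion.
There are 231 indicators.
For each fixed pair i < j, the values π(i) and π(j) are two distinct elements of {1, …, 22} in uniformly random order; by symmetry P[π(i) > π(j)] = 1/2.
By linearity: E[X] = 231 · (1/2) = C(22, 2) · (1/2) = 231/2 = 231/2 ≈ 115.500.

E[X] = 231/2 = 115.500.


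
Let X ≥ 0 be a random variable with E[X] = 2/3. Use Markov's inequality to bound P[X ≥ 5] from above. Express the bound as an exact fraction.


μ = E[X] = 2/3, a = 5.
Markov: P[X ≥ 5] ≤ μ/a = (2/3)/5 = 2/15.
Numerically: ≈ 0.133333.
(Since a = 5 > μ = 0.666667, the bound 2/15 is < 1 and informative.)

P[X ≥ 5] ≤ 2/15 ≈ 0.133333.


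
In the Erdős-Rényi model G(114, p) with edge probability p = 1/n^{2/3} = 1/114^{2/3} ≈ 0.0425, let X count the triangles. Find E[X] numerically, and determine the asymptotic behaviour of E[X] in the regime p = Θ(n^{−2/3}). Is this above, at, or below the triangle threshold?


Number of potential triangles: C(114, 3) = 240464.
Each occurs with probability p³ ≈ (0.0425)³ ≈ 7.69468e-05.
By linearity: E[X] = C(114, 3)·p³ ≈ 240464 · 7.69468e-05 ≈ 18.503.
Since α = 2/3 < 1, p = c/n^{2/3} ≫ 1/n is above the triangle threshold p ~ 1/n. Asymptotically E[X] ~ (c³/6)·n^{3(1−α)} = (1³/6)·n^{1} → ∞; triangles are abundant w.h.p.

E[X] ≈ 18.503; in regime p = Θ(1/n^{2/3}) E[X] diverges (above the triangle threshold p ~ 1/n).


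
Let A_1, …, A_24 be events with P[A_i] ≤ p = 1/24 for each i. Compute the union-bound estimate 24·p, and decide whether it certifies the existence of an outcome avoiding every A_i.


Union bound: P[∪_{i=1}^{24} A_i] ≤ Σ_i P[A_i] ≤ 24·p = 24·(1/24) = 1.
Numerically: 1 ≈ 1.0000.
Is 1 < 1? NO.
Since the bound 1 is ≥ 1, the union bound is uninformative here; it does NOT by itself certify existence.

24·p = 1 ≈ 1.0000; existence NOT certified by the union bound.


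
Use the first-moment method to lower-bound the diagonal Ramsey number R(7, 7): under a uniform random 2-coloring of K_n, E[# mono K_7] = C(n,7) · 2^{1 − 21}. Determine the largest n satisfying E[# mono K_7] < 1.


We need C(n, 7) · 2^{1 − 21} < 1, i.e. C(n, 7) < 2^{21 − 1} = 1048576.
Check values of n near the boundary:
  n = 21: C(21, 7) = 116280; 116280 < 1048576? YES
  n = 22: C(22, 7) = 170544; 170544 < 1048576? YES
  n = 23: C(23, 7) = 245157; 245157 < 1048576? YES
  n = 24: C(24, 7) = 346104; 346104 < 1048576? YES
  n = 25: C(25, 7) = 480700; 480700 < 1048576? YES
  n = 26: C(26, 7) = 657800; 657800 < 1048576? YES
  n = 27: C(27, 7) = 888030; 888030 < 1048576? YES
  n = 28: C(28, 7) = 1184040; 1184040 < 1048576? NO
  n = 29: C(29, 7) = 1560780; 1560780 < 1048576? NO
  n = 30: C(30, 7) = 2035800; 2035800 < 1048576? NO
The largest n with C(n, 7) < 1048576 is n = 27 (where E[X] = 444015/524288 ≈ 0.8468914). Hence R(7, 7) > 27, i.e. R(7, 7) ≥ 28.

Largest n = 27; hence R(7, 7) > 27.


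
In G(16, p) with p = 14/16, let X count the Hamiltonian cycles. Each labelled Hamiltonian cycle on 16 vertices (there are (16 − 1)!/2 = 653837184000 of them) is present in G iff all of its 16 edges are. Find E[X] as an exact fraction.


K_16 has (16 − 1)!/2 = 653837184000 labelled Hamiltonian cycles.
For each such Hamiltonian cycle H, let X_H = 1 if all 16 edges of H are present in G. Then P[X_H = 1] = p^{16} = (7/8)^{16} = 33232930569601/281474976710656.
By linearity: E[X] = Σ_H E[X_H] = 653837184000 · p^{16} = 653837184000 · 33232930569601/281474976710656 = 21219654042671322112875/274877906944.
Numerically: E[X] ≈ 7.7197e+10.

E[X] = 653837184000 · (7/8)^{16} = 21219654042671322112875/274877906944 ≈ 7.7197e+10.


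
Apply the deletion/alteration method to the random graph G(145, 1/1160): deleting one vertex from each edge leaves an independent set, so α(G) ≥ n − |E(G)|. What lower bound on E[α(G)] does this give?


E[|E(G)|] = C(145, 2)·p = 10440 · (1/1160) = 9.
E[α(G)] ≥ n − E[|E(G)|] = 145 − 9 = 136.
Numerically: ≈ 136.0000.
(This is only a lower bound; the true E[α(G)] may be larger.)

E[α(G)] ≥ 136 ≈ 136.0000.


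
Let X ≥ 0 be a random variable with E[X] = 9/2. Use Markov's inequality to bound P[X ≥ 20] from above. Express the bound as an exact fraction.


μ = E[X] = 9/2, a = 20.
Markov: P[X ≥ 20] ≤ μ/a = (9/2)/20 = 9/40.
Numerically: ≈ 0.225.
(Since a = 20 > μ = 4.500, the bound 9/40 is < 1 and informative.)

P[X ≥ 20] ≤ 9/40 ≈ 0.225.


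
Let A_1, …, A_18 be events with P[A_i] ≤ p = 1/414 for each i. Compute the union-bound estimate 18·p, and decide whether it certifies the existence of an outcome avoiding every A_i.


Union bound: P[∪_{i=1}^{18} A_i] ≤ Σ_i P[A_i] ≤ 18·p = 18·(1/414) = 1/23.
Numerically: 1/23 ≈ 0.04348.
Is 1/23 < 1? YES.
Since P[∪ A_i] ≤ 1/23 < 1, the complement has P[∩ A_i^c] ≥ 1 − 1/23 = 22/23 > 0, so some outcome avoids every A_i.

18·p = 1/23 ≈ 0.04348; existence CERTIFIED by the union bound.


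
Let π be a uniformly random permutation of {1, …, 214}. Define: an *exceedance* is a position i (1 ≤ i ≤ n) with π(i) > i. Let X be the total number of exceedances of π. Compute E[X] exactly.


Write X = Σ_{i=1}^{214} X_i, where X_i = 1_{π(i) > i}.
For each fixed i, π(i) is uniform over {1, …, 214} (marginal of a uniform permutation), so P[π(i) > i] = (n − i)/n. Summing: Σ_{i=1}^{214} (n − i)/n = (0 + 1 + … + 213)/214 = 214(214 − 1)/(2·214) = (214 − 1)/2.
Hence E[X] = Σ_{i=1}^{214} (214 − i)/214 = 213/2 ≈ 106.5000.

E[X] = 213/2 = 106.5000.


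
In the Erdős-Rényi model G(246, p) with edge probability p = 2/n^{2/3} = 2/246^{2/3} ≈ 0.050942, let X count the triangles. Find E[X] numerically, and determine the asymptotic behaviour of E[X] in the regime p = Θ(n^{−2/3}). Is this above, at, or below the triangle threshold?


Number of potential triangles: C(246, 3) = 2450980.
Each occurs with probability p³ ≈ (0.050942)³ ≈ 1.3219644e-04.
By linearity: E[X] = C(246, 3)·p³ ≈ 2450980 · 1.3219644e-04 ≈ 324.01084.
Since α = 2/3 < 1, p = c/n^{2/3} ≫ 1/n is above the triangle threshold p ~ 1/n. Asymptotically E[X] ~ (c³/6)·n^{3(1−α)} = (2³/6)·n^{1} → ∞; triangles are abundant w.h.p.

E[X] ≈ 324.01084; in regime p = Θ(1/n^{2/3}) E[X] diverges (above the triangle threshold p ~ 1/n).


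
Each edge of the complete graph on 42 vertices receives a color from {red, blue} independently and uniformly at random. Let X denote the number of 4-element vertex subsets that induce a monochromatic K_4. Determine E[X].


Let X = Σ_S X_S over the C(42, 4) = 111930 subsets S of size 4, where X_S = 1 if the K_4 on S is monochromatic.
For a fixed S, the K_4 on S has C(4, 2) = 6 edges. P[all 6 edges red] = (1/2)^6, and likewise for blue, so P[monochromatic] = 2·(1/2)^6 = 2^{1 − 6} = 1/32.
By linearity: E[X] = C(42, 4) · 2^{1 − 6} = 111930 · 1/32 = 55965/16.
Numerically: E[X] ≈ 3497.812.

E[X] = C(42,4)·2^(1−C(4,2)) = 55965/16 ≈ 3497.812.


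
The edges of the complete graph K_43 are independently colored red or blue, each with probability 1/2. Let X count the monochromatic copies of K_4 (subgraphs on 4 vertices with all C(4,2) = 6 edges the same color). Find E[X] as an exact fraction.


Let X = Σ_S X_S over the C(43, 4) = 123410 subsets S of size 4, where X_S = 1 if the K_4 on S is monochromatic.
For a fixed S, the K_4 on S has C(4, 2) = 6 edges. P[all 6 edges red] = (1/2)^6, and likewise for blue, so P[monochromatic] = 2·(1/2)^6 = 2^{1 − 6} = 1/32.
By linearity: E[X] = C(43, 4) · 2^{1 − 6} = 123410 · 1/32 = 61705/16.
Numerically: E[X] ≈ 3856.562500.

E[X] = C(43,4)·2^(1−C(4,2)) = 61705/16 ≈ 3856.562500.


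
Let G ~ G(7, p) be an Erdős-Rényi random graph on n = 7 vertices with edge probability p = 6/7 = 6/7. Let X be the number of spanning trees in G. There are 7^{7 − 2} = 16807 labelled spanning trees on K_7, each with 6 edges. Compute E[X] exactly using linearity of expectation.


K_7 has 7^{7 − 2} = 16807 labelled spanning trees.
For each such spanning tree H, let X_H = 1 if all 6 edges of H are present in G. Then P[X_H = 1] = p^{6} = (6/7)^{6} = 46656/117649.
By linearity of expectation: E[X] = Σ_H E[X_H] = 16807 · p^{6} = 16807 · 46656/117649 = 46656/7.
Numerically: E[X] ≈ 6665.1.

E[X] = 16807 · (6/7)^{6} = 46656/7 ≈ 6665.1.
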